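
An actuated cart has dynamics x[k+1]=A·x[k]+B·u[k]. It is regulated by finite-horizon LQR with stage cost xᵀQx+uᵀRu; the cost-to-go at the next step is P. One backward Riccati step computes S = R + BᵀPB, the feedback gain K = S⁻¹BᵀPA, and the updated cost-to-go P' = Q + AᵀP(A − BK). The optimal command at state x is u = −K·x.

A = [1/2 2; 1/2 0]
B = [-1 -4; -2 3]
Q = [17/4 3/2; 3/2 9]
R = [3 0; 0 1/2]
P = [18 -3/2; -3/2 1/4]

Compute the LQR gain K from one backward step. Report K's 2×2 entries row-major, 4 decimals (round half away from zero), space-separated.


BᵀP = [-15.0000 1.0000; -76.5000 6.7500]
S = R + BᵀPB = [3 0; 0 1/2] + [13.0000 63.0000; 63.0000 326.2500] = [16.0000 63.0000; 63.0000 326.7500]
BᵀPA = [-7.0000 -30.0000; -34.8750 -153.0000]
K = S⁻¹·BᵀPA = [-0.0716 -0.1299; -0.0929 -0.4432]
A−BK = [0.0567 0.0973; 0.6356 1.0699]
AᵀP(A−BK) = [0.0704 0.1340; 0.1340 0.2931]
P' = Q + AᵀP(A−BK) = [4.3204 1.6340; 1.6340 9.2931]
tr(P') = 13.6135

-0.0716 -0.1299 -0.0929 -0.4432


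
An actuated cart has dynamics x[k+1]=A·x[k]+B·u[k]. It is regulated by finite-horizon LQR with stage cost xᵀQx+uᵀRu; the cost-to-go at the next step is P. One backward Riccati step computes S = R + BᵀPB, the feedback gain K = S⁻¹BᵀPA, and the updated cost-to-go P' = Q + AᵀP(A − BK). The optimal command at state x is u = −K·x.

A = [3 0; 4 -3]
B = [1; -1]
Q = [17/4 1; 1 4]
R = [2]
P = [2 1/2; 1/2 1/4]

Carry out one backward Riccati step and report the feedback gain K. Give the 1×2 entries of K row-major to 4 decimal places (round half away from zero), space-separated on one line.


1.6923 -0.2308

BᵀP = [1.5000 0.2500]
S = R + BᵀPB = [2] + [1.2500] = [3.2500]
BᵀPA = [5.5000 -0.7500]
K = S⁻¹·BᵀPA = [1.6923 -0.2308]
A−BK = [1.3077 0.2308; 5.6923 -3.2308]
AᵀP(A−BK) = [24.6923 -6.2308; -6.2308 2.0769]
P' = Q + AᵀP(A−BK) = [28.9423 -5.2308; -5.2308 6.0769]
tr(P') = 35.0192


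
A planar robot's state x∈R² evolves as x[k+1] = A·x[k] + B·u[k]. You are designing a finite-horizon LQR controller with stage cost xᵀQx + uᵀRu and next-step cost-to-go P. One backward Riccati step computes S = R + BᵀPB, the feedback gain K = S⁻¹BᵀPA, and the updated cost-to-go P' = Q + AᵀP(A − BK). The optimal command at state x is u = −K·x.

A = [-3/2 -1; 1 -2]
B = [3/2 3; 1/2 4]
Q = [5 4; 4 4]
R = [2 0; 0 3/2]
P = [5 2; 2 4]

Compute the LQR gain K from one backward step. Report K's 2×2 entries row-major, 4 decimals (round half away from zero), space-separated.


BᵀP = [8.5000 5.0000; 23.0000 22.0000]
S = R + BᵀPB = [2 0; 0 3/2] + [15.2500 45.5000; 45.5000 157.0000] = [17.2500 45.5000; 45.5000 158.5000]
BᵀPA = [-7.7500 -18.5000; -12.5000 -67.0000]
K = S⁻¹·BᵀPA = [-0.9936 0.1751; 0.2064 -0.4730]
A−BK = [-0.6287 0.1563; 0.6713 -0.1956]
AᵀP(A−BK) = [4.1292 -1.0552; -1.0552 0.5498]
P' = Q + AᵀP(A−BK) = [9.1292 2.9448; 2.9448 4.5498]
tr(P') = 13.6790

-0.9936 0.1751 0.2064 -0.4730


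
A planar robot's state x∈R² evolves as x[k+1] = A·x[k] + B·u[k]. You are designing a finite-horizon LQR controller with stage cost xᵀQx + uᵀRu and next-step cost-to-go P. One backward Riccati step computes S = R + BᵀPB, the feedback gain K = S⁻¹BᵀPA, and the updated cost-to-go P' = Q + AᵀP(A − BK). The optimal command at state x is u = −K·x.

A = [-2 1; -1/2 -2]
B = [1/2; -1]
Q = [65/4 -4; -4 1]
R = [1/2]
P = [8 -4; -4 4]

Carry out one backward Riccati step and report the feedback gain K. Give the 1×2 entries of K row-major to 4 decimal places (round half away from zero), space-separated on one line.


-1.2381 1.9048

BᵀP = [8.0000 -6.0000]
S = R + BᵀPB = [1/2] + [10.0000] = [10.5000]
BᵀPA = [-13.0000 20.0000]
K = S⁻¹·BᵀPA = [-1.2381 1.9048]
A−BK = [-1.3810 0.0476; -1.7381 -0.0952]
AᵀP(A−BK) = [8.9048 -1.2381; -1.2381 1.9048]
P' = Q + AᵀP(A−BK) = [25.1548 -5.2381; -5.2381 2.9048]
tr(P') = 28.0595


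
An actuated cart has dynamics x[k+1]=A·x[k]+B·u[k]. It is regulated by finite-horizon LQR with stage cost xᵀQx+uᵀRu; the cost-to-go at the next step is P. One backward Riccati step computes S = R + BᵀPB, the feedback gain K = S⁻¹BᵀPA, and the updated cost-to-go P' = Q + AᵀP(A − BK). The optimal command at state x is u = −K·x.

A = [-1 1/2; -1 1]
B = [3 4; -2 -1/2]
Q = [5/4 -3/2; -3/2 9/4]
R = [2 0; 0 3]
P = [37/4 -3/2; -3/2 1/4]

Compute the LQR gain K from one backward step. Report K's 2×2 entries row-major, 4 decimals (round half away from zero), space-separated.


-0.1210 0.0471 -0.1047 0.0435

BᵀP = [30.7500 -5.0000; 37.7500 -6.1250]
S = R + BᵀPB = [2 0; 0 3] + [102.2500 125.5000; 125.5000 154.0625] = [104.2500 125.5000; 125.5000 157.0625]
BᵀPA = [-25.7500 10.3750; -31.6250 12.7500]
K = S⁻¹·BᵀPA = [-0.1210 0.0471; -0.1047 0.0435]
A−BK = [-0.2183 0.1845; -1.2943 1.1161]
AᵀP(A−BK) = [0.0741 -0.0351; -0.0351 0.0187]
P' = Q + AᵀP(A−BK) = [1.3241 -1.5351; -1.5351 2.2687]
tr(P') = 3.5928


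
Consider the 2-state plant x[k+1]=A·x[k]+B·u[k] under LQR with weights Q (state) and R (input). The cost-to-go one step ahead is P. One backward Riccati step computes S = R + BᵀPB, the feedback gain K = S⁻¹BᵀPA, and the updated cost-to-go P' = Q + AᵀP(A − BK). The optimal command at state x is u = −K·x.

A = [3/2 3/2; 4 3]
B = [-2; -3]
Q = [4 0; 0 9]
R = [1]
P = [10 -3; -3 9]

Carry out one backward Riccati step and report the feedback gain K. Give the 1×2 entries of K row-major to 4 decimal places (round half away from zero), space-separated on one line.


BᵀP = [-11.0000 -21.0000]
S = R + BᵀPB = [1] + [85.0000] = [86.0000]
BᵀPA = [-100.5000 -79.5000]
K = S⁻¹·BᵀPA = [-1.1686 -0.9244]
A−BK = [-0.8372 -0.3488; 0.4942 0.2267]
AᵀP(A−BK) = [13.0552 6.0959; 6.0959 3.0087]
P' = Q + AᵀP(A−BK) = [17.0552 6.0959; 6.0959 12.0087]
tr(P') = 29.0640

-1.1686 -0.9244


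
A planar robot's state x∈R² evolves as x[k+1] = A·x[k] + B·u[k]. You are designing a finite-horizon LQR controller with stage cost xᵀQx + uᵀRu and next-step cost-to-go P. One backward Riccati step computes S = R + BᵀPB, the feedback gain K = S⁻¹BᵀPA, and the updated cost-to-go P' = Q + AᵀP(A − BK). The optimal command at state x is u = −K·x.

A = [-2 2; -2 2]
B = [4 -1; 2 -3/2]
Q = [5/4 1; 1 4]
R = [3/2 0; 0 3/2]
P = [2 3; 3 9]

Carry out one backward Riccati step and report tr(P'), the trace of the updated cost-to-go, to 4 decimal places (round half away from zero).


BᵀP = [14.0000 30.0000; -6.5000 -16.5000]
S = R + BᵀPB = [3/2 0; 0 3/2] + [116.0000 -59.0000; -59.0000 31.2500] = [117.5000 -59.0000; -59.0000 32.7500]
BᵀPA = [-88.0000 88.0000; 46.0000 -46.0000]
K = S⁻¹·BᵀPA = [-0.4576 0.4576; 0.5802 -0.5802]
A−BK = [0.4106 -0.4106; -0.2145 0.2145]
AᵀP(A−BK) = [1.0419 -1.0419; -1.0419 1.0419]
P' = Q + AᵀP(A−BK) = [2.2919 -0.0419; -0.0419 5.0419]
tr(P') = 7.3338

7.3338


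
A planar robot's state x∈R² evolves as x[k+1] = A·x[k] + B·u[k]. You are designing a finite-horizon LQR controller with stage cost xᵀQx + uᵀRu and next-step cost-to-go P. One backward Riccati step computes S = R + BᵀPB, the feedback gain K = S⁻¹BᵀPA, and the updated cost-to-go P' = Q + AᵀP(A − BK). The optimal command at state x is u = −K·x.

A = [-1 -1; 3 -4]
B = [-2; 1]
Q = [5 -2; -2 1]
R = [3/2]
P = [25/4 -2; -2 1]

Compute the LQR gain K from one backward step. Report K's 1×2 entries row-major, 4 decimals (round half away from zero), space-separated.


BᵀP = [-14.5000 5.0000]
S = R + BᵀPB = [3/2] + [34.0000] = [35.5000]
BᵀPA = [29.5000 -5.5000]
K = S⁻¹·BᵀPA = [0.8310 -0.1549]
A−BK = [0.6620 -1.3099; 2.1690 -3.8451]
AᵀP(A−BK) = [2.7359 -3.1796; -3.1796 5.3979]
P' = Q + AᵀP(A−BK) = [7.7359 -5.1796; -5.1796 6.3979]
tr(P') = 14.1338

0.8310 -0.1549


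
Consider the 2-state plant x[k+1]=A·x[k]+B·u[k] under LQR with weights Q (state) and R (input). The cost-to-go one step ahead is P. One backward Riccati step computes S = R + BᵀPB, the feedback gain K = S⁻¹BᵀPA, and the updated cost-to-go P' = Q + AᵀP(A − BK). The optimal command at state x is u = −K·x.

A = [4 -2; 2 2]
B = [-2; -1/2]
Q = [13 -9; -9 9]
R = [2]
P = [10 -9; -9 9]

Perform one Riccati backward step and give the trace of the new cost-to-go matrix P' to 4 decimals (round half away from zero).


BᵀP = [-15.5000 13.5000]
S = R + BᵀPB = [2] + [24.2500] = [26.2500]
BᵀPA = [-35.0000 58.0000]
K = S⁻¹·BᵀPA = [-1.3333 2.2095]
A−BK = [1.3333 2.4190; 1.3333 3.1048]
AᵀP(A−BK) = [5.3333 -2.6667; -2.6667 19.8476]
P' = Q + AᵀP(A−BK) = [18.3333 -11.6667; -11.6667 28.8476]
tr(P') = 47.1810

47.1810


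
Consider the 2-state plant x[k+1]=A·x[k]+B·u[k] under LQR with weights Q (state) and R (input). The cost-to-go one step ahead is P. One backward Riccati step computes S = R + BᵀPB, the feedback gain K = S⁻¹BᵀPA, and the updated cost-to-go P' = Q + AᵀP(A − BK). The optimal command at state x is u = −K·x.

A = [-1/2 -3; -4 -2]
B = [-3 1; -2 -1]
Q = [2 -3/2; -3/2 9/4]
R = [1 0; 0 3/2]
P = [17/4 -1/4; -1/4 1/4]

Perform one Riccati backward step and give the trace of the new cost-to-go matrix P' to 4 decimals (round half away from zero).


7.5946

BᵀP = [-12.2500 0.2500; 4.5000 -0.5000]
S = R + BᵀPB = [1 0; 0 3/2] + [36.2500 -12.5000; -12.5000 5.0000] = [37.2500 -12.5000; -12.5000 6.5000]
BᵀPA = [5.1250 36.2500; -0.2500 -12.5000]
K = S⁻¹·BᵀPA = [0.3515 0.9243; 0.6376 -0.1456]
A−BK = [-0.0830 -0.0815; -2.6594 -0.2969]
AᵀP(A−BK) = [2.4203 0.3515; 0.3515 0.9243]
P' = Q + AᵀP(A−BK) = [4.4203 -1.1485; -1.1485 3.1743]
tr(P') = 7.5946


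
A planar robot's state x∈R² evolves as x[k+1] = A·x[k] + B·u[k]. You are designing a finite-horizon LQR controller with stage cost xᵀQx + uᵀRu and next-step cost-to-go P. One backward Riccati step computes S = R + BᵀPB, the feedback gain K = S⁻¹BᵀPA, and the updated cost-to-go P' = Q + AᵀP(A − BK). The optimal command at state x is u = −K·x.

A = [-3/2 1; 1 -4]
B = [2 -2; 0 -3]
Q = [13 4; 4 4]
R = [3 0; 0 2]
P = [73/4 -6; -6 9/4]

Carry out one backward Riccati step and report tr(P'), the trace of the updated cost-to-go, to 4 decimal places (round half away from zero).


27.4252

BᵀP = [36.5000 -12.0000; -18.5000 5.2500]
S = R + BᵀPB = [3 0; 0 2] + [73.0000 -37.0000; -37.0000 21.2500] = [76.0000 -37.0000; -37.0000 23.2500]
BᵀPA = [-66.7500 84.5000; 33.0000 -39.5000]
K = S⁻¹·BᵀPA = [-0.8315 1.2641; 0.0961 0.3128]
A−BK = [0.3552 -0.9026; 1.2883 -3.0616]
AᵀP(A−BK) = [2.6383 -4.3170; -4.3170 7.7869]
P' = Q + AᵀP(A−BK) = [15.6383 -0.3170; -0.3170 11.7869]
tr(P') = 27.4252


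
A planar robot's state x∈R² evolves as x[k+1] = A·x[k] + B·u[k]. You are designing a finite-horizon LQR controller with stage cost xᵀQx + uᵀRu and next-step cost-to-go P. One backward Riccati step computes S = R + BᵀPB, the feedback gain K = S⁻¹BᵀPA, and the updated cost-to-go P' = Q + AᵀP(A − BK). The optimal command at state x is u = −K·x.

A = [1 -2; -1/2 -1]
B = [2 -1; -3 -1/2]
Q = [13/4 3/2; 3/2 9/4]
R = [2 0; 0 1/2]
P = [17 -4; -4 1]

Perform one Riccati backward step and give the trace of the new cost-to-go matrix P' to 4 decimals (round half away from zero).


BᵀP = [46.0000 -11.0000; -15.0000 3.5000]
S = R + BᵀPB = [2 0; 0 1/2] + [125.0000 -40.5000; -40.5000 13.2500] = [127.0000 -40.5000; -40.5000 13.7500]
BᵀPA = [51.5000 -81.0000; -16.7500 26.5000]
K = S⁻¹·BᵀPA = [0.2807 -0.3821; -0.3915 0.8019]
A−BK = [0.0472 -0.4340; 0.1462 -1.7453]
AᵀP(A−BK) = [0.2382 -0.3915; -0.3915 0.8019]
P' = Q + AᵀP(A−BK) = [3.4882 1.1085; 1.1085 3.0519]
tr(P') = 6.5401

6.5401


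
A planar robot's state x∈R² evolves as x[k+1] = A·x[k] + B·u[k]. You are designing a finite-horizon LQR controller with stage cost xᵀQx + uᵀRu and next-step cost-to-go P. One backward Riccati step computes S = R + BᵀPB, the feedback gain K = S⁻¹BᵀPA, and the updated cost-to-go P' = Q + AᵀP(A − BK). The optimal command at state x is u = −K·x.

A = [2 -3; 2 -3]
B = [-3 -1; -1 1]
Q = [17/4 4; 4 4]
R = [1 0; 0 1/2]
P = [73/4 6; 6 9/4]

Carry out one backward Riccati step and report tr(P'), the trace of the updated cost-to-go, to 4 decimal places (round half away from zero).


BᵀP = [-60.7500 -20.2500; -12.2500 -3.7500]
S = R + BᵀPB = [1 0; 0 1/2] + [202.5000 40.5000; 40.5000 8.5000] = [203.5000 40.5000; 40.5000 9.0000]
BᵀPA = [-162.0000 243.0000; -32.0000 48.0000]
K = S⁻¹·BᵀPA = [-0.8471 1.2706; 0.2562 -0.3843]
A−BK = [-0.2850 0.4275; 0.8967 -1.3451]
AᵀP(A−BK) = [0.9752 -1.4627; -1.4627 2.1941]
P' = Q + AᵀP(A−BK) = [5.2252 2.5373; 2.5373 6.1941]
tr(P') = 11.4193

11.4193


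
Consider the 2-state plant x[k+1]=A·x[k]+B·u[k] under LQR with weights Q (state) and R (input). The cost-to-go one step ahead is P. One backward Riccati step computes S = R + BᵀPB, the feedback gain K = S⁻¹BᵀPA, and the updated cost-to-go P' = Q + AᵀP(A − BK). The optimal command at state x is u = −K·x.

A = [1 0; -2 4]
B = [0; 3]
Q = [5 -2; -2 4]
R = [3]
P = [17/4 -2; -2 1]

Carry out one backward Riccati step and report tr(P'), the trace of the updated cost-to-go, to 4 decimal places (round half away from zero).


BᵀP = [-6.0000 3.0000]
S = R + BᵀPB = [3] + [9.0000] = [12.0000]
BᵀPA = [-12.0000 12.0000]
K = S⁻¹·BᵀPA = [-1.0000 1.0000]
A−BK = [1.0000 0.0000; 1.0000 1.0000]
AᵀP(A−BK) = [4.2500 -4.0000; -4.0000 4.0000]
P' = Q + AᵀP(A−BK) = [9.2500 -6.0000; -6.0000 8.0000]
tr(P') = 17.2500

17.2500


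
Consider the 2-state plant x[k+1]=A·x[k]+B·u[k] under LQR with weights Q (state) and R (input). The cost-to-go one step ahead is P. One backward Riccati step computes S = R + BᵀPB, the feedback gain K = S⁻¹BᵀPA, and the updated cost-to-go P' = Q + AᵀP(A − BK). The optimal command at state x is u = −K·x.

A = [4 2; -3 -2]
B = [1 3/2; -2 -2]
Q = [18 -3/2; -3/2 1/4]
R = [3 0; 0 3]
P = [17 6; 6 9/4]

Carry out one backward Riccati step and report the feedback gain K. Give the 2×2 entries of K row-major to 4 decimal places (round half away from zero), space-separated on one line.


BᵀP = [5.0000 1.5000; 13.5000 4.5000]
S = R + BᵀPB = [3 0; 0 3] + [2.0000 4.5000; 4.5000 11.2500] = [5.0000 4.5000; 4.5000 14.2500]
BᵀPA = [15.5000 7.0000; 40.5000 18.0000]
K = S⁻¹·BᵀPA = [0.7574 0.3676; 2.6029 1.1471]
A−BK = [-0.6618 -0.0882; 3.7206 1.0294]
AᵀP(A−BK) = [31.0919 13.3456; 13.3456 5.7794]
P' = Q + AᵀP(A−BK) = [49.0919 11.8456; 11.8456 6.0294]
tr(P') = 55.1213

0.7574 0.3676 2.6029 1.1471


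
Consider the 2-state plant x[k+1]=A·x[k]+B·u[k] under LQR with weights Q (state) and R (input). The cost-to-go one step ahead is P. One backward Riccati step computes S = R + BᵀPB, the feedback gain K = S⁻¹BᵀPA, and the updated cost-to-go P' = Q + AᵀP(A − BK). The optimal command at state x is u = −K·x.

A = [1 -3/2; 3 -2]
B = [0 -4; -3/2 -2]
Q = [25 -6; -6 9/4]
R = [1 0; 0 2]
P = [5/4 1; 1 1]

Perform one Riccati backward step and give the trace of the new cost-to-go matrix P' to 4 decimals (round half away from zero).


BᵀP = [-1.5000 -1.5000; -7.0000 -6.0000]
S = R + BᵀPB = [1 0; 0 2] + [2.2500 9.0000; 9.0000 40.0000] = [3.2500 9.0000; 9.0000 42.0000]
BᵀPA = [-6.0000 5.2500; -25.0000 22.5000]
K = S⁻¹·BᵀPA = [-0.4865 0.3243; -0.4910 0.4662]
A−BK = [-0.9640 0.3649; 1.2883 -0.5811]
AᵀP(A−BK) = [1.0563 -0.7736; -0.7736 0.6199]
P' = Q + AᵀP(A−BK) = [26.0563 -6.7736; -6.7736 2.8699]
tr(P') = 28.9262

28.9262


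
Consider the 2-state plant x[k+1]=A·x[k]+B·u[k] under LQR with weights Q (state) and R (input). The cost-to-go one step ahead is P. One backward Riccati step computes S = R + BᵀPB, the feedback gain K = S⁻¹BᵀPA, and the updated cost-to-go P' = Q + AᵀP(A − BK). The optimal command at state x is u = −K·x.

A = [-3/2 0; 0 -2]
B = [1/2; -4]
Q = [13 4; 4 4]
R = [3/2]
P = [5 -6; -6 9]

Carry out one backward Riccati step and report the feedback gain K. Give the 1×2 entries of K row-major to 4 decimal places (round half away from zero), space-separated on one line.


BᵀP = [26.5000 -39.0000]
S = R + BᵀPB = [3/2] + [169.2500] = [170.7500]
BᵀPA = [-39.7500 78.0000]
K = S⁻¹·BᵀPA = [-0.2328 0.4568]
A−BK = [-1.3836 -0.2284; -0.9312 -0.1728]
AᵀP(A−BK) = [1.9963 0.1581; 0.1581 0.3690]
P' = Q + AᵀP(A−BK) = [14.9963 4.1581; 4.1581 4.3690]
tr(P') = 19.3653

-0.2328 0.4568


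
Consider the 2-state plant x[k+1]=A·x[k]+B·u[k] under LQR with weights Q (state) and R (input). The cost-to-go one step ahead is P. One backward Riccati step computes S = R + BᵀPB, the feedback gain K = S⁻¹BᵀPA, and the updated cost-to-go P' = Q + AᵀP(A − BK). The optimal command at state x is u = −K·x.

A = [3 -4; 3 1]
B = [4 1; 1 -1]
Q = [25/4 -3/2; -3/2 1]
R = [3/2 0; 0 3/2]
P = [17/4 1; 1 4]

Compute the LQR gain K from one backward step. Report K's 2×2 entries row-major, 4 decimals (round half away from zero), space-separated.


1.1230 -0.6320 -1.3522 -1.2490

BᵀP = [18.0000 8.0000; 3.2500 -3.0000]
S = R + BᵀPB = [3/2 0; 0 3/2] + [80.0000 10.0000; 10.0000 6.2500] = [81.5000 10.0000; 10.0000 7.7500]
BᵀPA = [78.0000 -64.0000; 0.7500 -16.0000]
K = S⁻¹·BᵀPA = [1.1230 -0.6320; -1.3522 -1.2490]
A−BK = [-0.1397 -0.2229; 0.5248 0.3830]
AᵀP(A−BK) = [5.6723 2.2347; 2.2347 3.5664]
P' = Q + AᵀP(A−BK) = [11.9223 0.7347; 0.7347 4.5664]
tr(P') = 16.4888


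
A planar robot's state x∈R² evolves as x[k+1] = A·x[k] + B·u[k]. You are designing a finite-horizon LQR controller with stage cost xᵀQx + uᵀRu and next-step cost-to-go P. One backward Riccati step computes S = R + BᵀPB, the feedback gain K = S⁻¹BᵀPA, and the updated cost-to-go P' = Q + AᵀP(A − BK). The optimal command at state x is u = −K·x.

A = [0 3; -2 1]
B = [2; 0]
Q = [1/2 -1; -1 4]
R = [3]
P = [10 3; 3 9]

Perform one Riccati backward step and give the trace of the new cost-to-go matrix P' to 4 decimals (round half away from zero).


52.8488

BᵀP = [20.0000 6.0000]
S = R + BᵀPB = [3] + [40.0000] = [43.0000]
BᵀPA = [-12.0000 66.0000]
K = S⁻¹·BᵀPA = [-0.2791 1.5349]
A−BK = [0.5581 -0.0698; -2.0000 1.0000]
AᵀP(A−BK) = [32.6512 -17.5814; -17.5814 15.6977]
P' = Q + AᵀP(A−BK) = [33.1512 -18.5814; -18.5814 19.6977]
tr(P') = 52.8488


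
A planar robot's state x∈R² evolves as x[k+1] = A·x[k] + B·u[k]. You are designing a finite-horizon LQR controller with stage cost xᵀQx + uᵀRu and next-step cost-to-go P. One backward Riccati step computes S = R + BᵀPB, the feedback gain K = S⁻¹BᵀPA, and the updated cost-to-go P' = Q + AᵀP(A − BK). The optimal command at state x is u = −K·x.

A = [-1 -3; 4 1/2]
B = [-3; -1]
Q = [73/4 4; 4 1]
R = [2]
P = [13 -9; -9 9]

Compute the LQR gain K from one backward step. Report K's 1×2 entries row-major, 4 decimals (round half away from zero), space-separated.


1.3784 1.3378

BᵀP = [-30.0000 18.0000]
S = R + BᵀPB = [2] + [72.0000] = [74.0000]
BᵀPA = [102.0000 99.0000]
K = S⁻¹·BᵀPA = [1.3784 1.3378]
A−BK = [3.1351 1.0135; 5.3784 1.8378]
AᵀP(A−BK) = [88.4054 33.0405; 33.0405 13.8041]
P' = Q + AᵀP(A−BK) = [106.6554 37.0405; 37.0405 14.8041]
tr(P') = 121.4595


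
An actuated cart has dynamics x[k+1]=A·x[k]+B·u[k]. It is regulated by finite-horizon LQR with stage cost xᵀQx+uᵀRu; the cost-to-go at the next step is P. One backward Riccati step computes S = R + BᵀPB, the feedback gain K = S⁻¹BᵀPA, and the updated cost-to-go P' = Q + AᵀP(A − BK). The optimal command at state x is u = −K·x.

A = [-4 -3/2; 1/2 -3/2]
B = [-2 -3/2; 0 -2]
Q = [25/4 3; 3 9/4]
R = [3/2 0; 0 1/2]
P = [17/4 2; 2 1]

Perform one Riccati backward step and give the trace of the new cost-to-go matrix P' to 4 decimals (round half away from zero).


BᵀP = [-8.5000 -4.0000; -10.3750 -5.0000]
S = R + BᵀPB = [3/2 0; 0 1/2] + [17.0000 20.7500; 20.7500 25.5625] = [18.5000 20.7500; 20.7500 26.0625]
BᵀPA = [32.0000 18.7500; 39.0000 23.0625]
K = S⁻¹·BᵀPA = [0.4797 0.1962; 1.1145 0.7286]
A−BK = [-1.3689 -0.0145; 2.7290 -0.0427]
AᵀP(A−BK) = [1.4347 0.5528; 0.5528 0.3284]
P' = Q + AᵀP(A−BK) = [7.6847 3.5528; 3.5528 2.5784]
tr(P') = 10.2632

10.2632


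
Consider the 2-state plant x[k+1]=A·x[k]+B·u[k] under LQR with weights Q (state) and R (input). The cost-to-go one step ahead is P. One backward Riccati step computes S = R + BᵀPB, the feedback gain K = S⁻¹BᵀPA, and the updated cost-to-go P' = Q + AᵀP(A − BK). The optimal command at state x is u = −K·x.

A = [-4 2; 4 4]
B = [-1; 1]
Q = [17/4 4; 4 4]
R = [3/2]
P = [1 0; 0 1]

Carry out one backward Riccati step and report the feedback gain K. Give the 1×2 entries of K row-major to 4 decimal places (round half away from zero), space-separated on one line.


BᵀP = [-1.0000 1.0000]
S = R + BᵀPB = [3/2] + [2.0000] = [3.5000]
BᵀPA = [8.0000 2.0000]
K = S⁻¹·BᵀPA = [2.2857 0.5714]
A−BK = [-1.7143 2.5714; 1.7143 3.4286]
AᵀP(A−BK) = [13.7143 3.4286; 3.4286 18.8571]
P' = Q + AᵀP(A−BK) = [17.9643 7.4286; 7.4286 22.8571]
tr(P') = 40.8214

2.2857 0.5714


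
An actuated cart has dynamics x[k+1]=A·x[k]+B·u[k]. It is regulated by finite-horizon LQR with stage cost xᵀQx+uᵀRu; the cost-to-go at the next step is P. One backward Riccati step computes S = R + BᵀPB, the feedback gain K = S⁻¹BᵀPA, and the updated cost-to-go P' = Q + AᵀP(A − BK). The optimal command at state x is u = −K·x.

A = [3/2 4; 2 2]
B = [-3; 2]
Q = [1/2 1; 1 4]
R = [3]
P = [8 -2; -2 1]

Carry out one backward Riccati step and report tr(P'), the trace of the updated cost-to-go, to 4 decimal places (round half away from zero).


BᵀP = [-28.0000 8.0000]
S = R + BᵀPB = [3] + [100.0000] = [103.0000]
BᵀPA = [-26.0000 -96.0000]
K = S⁻¹·BᵀPA = [-0.2524 -0.9320]
A−BK = [0.7427 1.2039; 2.5049 3.8641]
AᵀP(A−BK) = [3.4369 5.7670; 5.7670 10.5243]
P' = Q + AᵀP(A−BK) = [3.9369 6.7670; 6.7670 14.5243]
tr(P') = 18.4612

18.4612


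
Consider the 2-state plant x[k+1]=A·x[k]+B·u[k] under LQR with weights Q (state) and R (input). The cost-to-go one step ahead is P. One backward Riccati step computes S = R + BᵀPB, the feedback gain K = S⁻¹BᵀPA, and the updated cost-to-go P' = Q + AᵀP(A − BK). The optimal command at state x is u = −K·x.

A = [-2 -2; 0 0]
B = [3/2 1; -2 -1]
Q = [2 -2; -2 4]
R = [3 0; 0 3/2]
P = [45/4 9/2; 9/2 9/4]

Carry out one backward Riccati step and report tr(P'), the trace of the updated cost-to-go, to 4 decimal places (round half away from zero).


31.4512

BᵀP = [7.8750 2.2500; 6.7500 2.2500]
S = R + BᵀPB = [3 0; 0 3/2] + [7.3125 5.6250; 5.6250 4.5000] = [10.3125 5.6250; 5.6250 6.0000]
BᵀPA = [-15.7500 -15.7500; -13.5000 -13.5000]
K = S⁻¹·BᵀPA = [-0.6140 -0.6140; -1.6744 -1.6744]
A−BK = [0.5953 0.5953; -2.9023 -2.9023]
AᵀP(A−BK) = [12.7256 12.7256; 12.7256 12.7256]
P' = Q + AᵀP(A−BK) = [14.7256 10.7256; 10.7256 16.7256]
tr(P') = 31.4512


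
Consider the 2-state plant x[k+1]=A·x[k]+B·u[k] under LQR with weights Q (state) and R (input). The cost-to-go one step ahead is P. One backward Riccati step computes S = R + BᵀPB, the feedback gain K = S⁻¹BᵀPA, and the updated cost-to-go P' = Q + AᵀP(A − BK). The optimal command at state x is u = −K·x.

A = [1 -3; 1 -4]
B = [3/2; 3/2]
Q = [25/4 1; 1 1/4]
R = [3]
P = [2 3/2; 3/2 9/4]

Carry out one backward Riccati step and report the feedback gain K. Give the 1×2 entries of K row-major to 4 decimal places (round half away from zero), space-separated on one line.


0.5631 -1.9806

BᵀP = [5.2500 5.6250]
S = R + BᵀPB = [3] + [16.3125] = [19.3125]
BᵀPA = [10.8750 -38.2500]
K = S⁻¹·BᵀPA = [0.5631 -1.9806]
A−BK = [0.1553 -0.0291; 0.1553 -1.0291]
AᵀP(A−BK) = [1.1262 -3.9612; -3.9612 14.2427]
P' = Q + AᵀP(A−BK) = [7.3762 -2.9612; -2.9612 14.4927]
tr(P') = 21.8689


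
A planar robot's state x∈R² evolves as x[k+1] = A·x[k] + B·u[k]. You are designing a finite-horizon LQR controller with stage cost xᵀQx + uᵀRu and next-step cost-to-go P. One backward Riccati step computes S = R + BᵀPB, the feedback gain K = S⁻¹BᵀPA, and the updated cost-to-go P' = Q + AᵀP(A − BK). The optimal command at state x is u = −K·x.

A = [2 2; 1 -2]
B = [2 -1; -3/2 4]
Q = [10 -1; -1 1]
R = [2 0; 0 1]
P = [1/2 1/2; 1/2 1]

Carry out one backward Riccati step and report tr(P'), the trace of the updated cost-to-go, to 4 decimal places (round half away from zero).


BᵀP = [0.2500 -0.5000; 1.5000 3.5000]
S = R + BᵀPB = [2 0; 0 1] + [1.2500 -2.2500; -2.2500 12.5000] = [3.2500 -2.2500; -2.2500 13.5000]
BᵀPA = [0.0000 1.5000; 6.5000 -4.0000]
K = S⁻¹·BᵀPA = [0.3768 0.2899; 0.5443 -0.2480]
A−BK = [1.7907 1.1723; -0.6119 -0.5733]
AᵀP(A−BK) = [1.4622 0.6119; 0.6119 0.5733]
P' = Q + AᵀP(A−BK) = [11.4622 -0.3881; -0.3881 1.5733]
tr(P') = 13.0354

13.0354


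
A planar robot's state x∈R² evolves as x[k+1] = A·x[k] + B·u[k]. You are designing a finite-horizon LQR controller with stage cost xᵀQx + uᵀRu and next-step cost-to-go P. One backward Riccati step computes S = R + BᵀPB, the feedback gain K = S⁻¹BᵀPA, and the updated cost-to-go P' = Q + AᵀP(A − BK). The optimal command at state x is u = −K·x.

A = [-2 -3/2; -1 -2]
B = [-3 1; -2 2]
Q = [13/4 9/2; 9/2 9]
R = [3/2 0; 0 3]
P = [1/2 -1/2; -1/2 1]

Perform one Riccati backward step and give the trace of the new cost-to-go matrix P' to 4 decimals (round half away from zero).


BᵀP = [-0.5000 -0.5000; -0.5000 1.5000]
S = R + BᵀPB = [3/2 0; 0 3] + [2.5000 -1.5000; -1.5000 2.5000] = [4.0000 -1.5000; -1.5000 5.5000]
BᵀPA = [1.5000 1.7500; -0.5000 -2.2500]
K = S⁻¹·BᵀPA = [0.3797 0.3165; 0.0127 -0.3228]
A−BK = [-0.8734 -0.2278; -0.2658 -0.7215]
AᵀP(A−BK) = [0.4367 0.1139; 0.1139 0.8449]
P' = Q + AᵀP(A−BK) = [3.6867 4.6139; 4.6139 9.8449]
tr(P') = 13.5316

13.5316


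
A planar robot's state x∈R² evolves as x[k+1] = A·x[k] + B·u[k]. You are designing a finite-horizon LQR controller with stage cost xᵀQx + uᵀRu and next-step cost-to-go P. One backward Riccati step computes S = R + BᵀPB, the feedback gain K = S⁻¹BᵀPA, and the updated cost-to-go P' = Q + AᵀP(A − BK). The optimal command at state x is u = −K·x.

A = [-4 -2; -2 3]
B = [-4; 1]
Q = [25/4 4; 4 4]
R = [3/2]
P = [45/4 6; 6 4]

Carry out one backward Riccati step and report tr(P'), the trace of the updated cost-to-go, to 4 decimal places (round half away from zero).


BᵀP = [-39.0000 -20.0000]
S = R + BᵀPB = [3/2] + [136.0000] = [137.5000]
BᵀPA = [196.0000 18.0000]
K = S⁻¹·BᵀPA = [1.4255 0.1309]
A−BK = [1.7018 -1.4764; -3.4255 2.8691]
AᵀP(A−BK) = [12.6109 -7.6582; -7.6582 6.6436]
P' = Q + AᵀP(A−BK) = [18.8609 -3.6582; -3.6582 10.6436]
tr(P') = 29.5045

29.5045


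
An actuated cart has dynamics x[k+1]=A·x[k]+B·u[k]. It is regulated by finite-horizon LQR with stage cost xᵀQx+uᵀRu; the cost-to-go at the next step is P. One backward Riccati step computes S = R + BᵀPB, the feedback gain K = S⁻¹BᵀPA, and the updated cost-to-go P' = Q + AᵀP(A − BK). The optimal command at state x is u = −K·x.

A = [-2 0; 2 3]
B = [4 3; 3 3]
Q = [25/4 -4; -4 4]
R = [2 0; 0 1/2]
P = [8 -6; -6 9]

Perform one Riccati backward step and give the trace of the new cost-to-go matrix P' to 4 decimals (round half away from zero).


BᵀP = [14.0000 3.0000; 6.0000 9.0000]
S = R + BᵀPB = [2 0; 0 1/2] + [65.0000 51.0000; 51.0000 45.0000] = [67.0000 51.0000; 51.0000 45.5000]
BᵀPA = [-22.0000 9.0000; 6.0000 27.0000]
K = S⁻¹·BᵀPA = [-2.9207 -2.1620; 3.4056 3.0168]
A−BK = [-0.5341 -0.4022; 0.5453 0.4358]
AᵀP(A−BK) = [31.3117 24.3352; 24.3352 19.0056]
P' = Q + AᵀP(A−BK) = [37.5617 20.3352; 20.3352 23.0056]
tr(P') = 60.5673

60.5673


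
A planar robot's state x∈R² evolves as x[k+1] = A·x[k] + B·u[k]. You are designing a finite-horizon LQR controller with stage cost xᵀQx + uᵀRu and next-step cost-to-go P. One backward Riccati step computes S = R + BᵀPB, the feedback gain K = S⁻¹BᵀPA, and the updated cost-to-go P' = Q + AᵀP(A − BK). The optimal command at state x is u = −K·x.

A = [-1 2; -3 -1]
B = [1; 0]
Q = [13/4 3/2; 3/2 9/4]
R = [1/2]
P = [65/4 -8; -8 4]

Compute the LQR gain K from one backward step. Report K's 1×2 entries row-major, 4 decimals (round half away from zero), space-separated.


BᵀP = [16.2500 -8.0000]
S = R + BᵀPB = [1/2] + [16.2500] = [16.7500]
BᵀPA = [7.7500 40.5000]
K = S⁻¹·BᵀPA = [0.4627 2.4179]
A−BK = [-1.4627 -0.4179; -3.0000 -1.0000]
AᵀP(A−BK) = [0.6642 0.7612; 0.7612 3.0746]
P' = Q + AᵀP(A−BK) = [3.9142 2.2612; 2.2612 5.3246]
tr(P') = 9.2388

0.4627 2.4179


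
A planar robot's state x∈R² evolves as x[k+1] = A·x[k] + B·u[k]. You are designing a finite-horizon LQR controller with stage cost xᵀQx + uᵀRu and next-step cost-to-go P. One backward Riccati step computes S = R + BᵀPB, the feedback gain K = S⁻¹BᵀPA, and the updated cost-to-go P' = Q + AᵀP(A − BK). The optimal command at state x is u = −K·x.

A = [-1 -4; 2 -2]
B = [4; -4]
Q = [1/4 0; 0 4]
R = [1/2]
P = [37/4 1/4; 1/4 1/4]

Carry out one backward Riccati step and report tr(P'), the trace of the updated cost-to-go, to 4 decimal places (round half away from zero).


BᵀP = [36.0000 0.0000]
S = R + BᵀPB = [1/2] + [144.0000] = [144.5000]
BᵀPA = [-36.0000 -144.0000]
K = S⁻¹·BᵀPA = [-0.2491 -0.9965]
A−BK = [-0.0035 -0.0138; 1.0035 -5.9862]
AᵀP(A−BK) = [0.2811 -1.3754; -1.3754 9.4983]
P' = Q + AᵀP(A−BK) = [0.5311 -1.3754; -1.3754 13.4983]
tr(P') = 14.0294

14.0294


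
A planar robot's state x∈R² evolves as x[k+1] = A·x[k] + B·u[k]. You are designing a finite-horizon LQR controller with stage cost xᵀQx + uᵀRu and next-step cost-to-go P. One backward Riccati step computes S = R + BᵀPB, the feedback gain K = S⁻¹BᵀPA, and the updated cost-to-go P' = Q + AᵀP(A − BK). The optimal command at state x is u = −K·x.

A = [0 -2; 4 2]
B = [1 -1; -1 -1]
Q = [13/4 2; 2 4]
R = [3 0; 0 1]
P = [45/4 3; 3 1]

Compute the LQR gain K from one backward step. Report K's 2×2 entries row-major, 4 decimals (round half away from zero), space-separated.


BᵀP = [8.2500 2.0000; -14.2500 -4.0000]
S = R + BᵀPB = [3 0; 0 1] + [6.2500 -10.2500; -10.2500 18.2500] = [9.2500 -10.2500; -10.2500 19.2500]
BᵀPA = [8.0000 -12.5000; -16.0000 20.5000]
K = S⁻¹·BᵀPA = [-0.1370 -0.4178; -0.9041 0.8425]
A−BK = [-0.7671 -0.7397; 2.9589 2.4247]
AᵀP(A−BK) = [2.6301 0.8219; 0.8219 2.5068]
P' = Q + AᵀP(A−BK) = [5.8801 2.8219; 2.8219 6.5068]
tr(P') = 12.3870

-0.1370 -0.4178 -0.9041 0.8425


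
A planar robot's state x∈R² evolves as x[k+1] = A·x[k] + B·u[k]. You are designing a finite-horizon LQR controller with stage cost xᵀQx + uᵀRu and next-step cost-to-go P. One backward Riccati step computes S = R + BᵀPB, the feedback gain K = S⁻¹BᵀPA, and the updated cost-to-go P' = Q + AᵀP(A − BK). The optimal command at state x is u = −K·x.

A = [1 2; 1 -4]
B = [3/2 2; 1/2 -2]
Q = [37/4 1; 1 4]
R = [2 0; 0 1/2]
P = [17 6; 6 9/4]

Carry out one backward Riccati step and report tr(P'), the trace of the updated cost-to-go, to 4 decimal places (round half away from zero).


BᵀP = [28.5000 10.1250; 22.0000 7.5000]
S = R + BᵀPB = [2 0; 0 1/2] + [47.8125 36.7500; 36.7500 29.0000] = [49.8125 36.7500; 36.7500 29.5000]
BᵀPA = [38.6250 16.5000; 29.5000 14.0000]
K = S⁻¹·BᵀPA = [0.4652 -0.2334; 0.4205 0.7653]
A−BK = [-0.5388 0.8194; 1.6084 -2.3527]
AᵀP(A−BK) = [0.8778 -0.5624; -0.5624 1.1364]
P' = Q + AᵀP(A−BK) = [10.1278 0.4376; 0.4376 5.1364]
tr(P') = 15.2642

15.2642


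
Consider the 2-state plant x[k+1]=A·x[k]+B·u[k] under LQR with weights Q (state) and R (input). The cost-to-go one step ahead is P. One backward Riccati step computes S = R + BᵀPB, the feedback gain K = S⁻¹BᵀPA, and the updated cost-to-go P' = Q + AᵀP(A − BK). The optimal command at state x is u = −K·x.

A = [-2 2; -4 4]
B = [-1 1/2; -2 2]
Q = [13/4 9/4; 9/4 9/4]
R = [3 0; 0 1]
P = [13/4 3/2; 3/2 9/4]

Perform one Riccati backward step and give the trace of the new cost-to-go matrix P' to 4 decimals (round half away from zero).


BᵀP = [-6.2500 -6.0000; 4.6250 5.2500]
S = R + BᵀPB = [3 0; 0 1] + [18.2500 -15.1250; -15.1250 12.8125] = [21.2500 -15.1250; -15.1250 13.8125]
BᵀPA = [36.5000 -36.5000; -30.2500 30.2500]
K = S⁻¹·BᵀPA = [0.7201 -0.7201; -1.4015 1.4015]
A−BK = [-0.5792 0.5792; 0.2432 -0.2432]
AᵀP(A−BK) = [4.3205 -4.3205; -4.3205 4.3205]
P' = Q + AᵀP(A−BK) = [7.5705 -2.0705; -2.0705 6.5705]
tr(P') = 14.1409

14.1409


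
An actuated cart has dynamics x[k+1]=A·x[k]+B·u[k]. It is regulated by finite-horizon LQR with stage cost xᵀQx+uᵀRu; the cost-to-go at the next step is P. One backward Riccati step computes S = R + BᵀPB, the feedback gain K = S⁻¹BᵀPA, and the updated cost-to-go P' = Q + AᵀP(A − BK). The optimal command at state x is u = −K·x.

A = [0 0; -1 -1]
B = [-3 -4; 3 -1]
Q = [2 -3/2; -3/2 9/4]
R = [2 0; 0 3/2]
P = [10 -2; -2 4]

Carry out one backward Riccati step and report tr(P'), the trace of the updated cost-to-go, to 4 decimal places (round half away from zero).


4.6319

BᵀP = [-36.0000 18.0000; -38.0000 4.0000]
S = R + BᵀPB = [2 0; 0 3/2] + [162.0000 126.0000; 126.0000 148.0000] = [164.0000 126.0000; 126.0000 149.5000]
BᵀPA = [-18.0000 -18.0000; -4.0000 -4.0000]
K = S⁻¹·BᵀPA = [-0.2531 -0.2531; 0.1865 0.1865]
A−BK = [-0.0131 -0.0131; -0.0543 -0.0543]
AᵀP(A−BK) = [0.1909 0.1909; 0.1909 0.1909]
P' = Q + AᵀP(A−BK) = [2.1909 -1.3091; -1.3091 2.4409]
tr(P') = 4.6319


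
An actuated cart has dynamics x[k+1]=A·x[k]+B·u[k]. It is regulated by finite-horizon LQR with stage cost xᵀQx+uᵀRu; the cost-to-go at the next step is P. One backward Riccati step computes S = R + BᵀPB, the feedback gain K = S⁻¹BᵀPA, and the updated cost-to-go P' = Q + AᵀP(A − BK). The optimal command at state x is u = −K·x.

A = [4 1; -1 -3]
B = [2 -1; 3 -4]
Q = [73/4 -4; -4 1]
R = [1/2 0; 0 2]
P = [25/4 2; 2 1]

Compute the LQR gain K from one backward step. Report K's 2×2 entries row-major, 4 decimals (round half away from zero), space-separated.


1.6907 0.3834 0.6862 0.5361

BᵀP = [18.5000 7.0000; -14.2500 -6.0000]
S = R + BᵀPB = [1/2 0; 0 2] + [58.0000 -46.5000; -46.5000 38.2500] = [58.5000 -46.5000; -46.5000 40.2500]
BᵀPA = [67.0000 -2.5000; -51.0000 3.7500]
K = S⁻¹·BᵀPA = [1.6907 0.3834; 0.6862 0.5361]
A−BK = [1.3047 0.7693; -3.3275 -2.0058]
AᵀP(A−BK) = [6.7167 3.6537; 3.6537 2.1982]
P' = Q + AᵀP(A−BK) = [24.9667 -0.3463; -0.3463 3.1982]
tr(P') = 28.1649


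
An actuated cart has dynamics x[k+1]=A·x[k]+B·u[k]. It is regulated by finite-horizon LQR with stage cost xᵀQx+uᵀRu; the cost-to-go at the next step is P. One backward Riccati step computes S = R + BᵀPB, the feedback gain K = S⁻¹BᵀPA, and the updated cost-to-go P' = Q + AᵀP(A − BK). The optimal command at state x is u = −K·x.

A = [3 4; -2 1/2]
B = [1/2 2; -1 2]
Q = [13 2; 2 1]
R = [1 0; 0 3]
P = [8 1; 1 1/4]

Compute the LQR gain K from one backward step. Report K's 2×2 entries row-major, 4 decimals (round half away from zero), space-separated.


0.9780 1.0110 0.9692 1.5154

BᵀP = [3.0000 0.2500; 18.0000 2.5000]
S = R + BᵀPB = [1 0; 0 3] + [1.2500 6.5000; 6.5000 41.0000] = [2.2500 6.5000; 6.5000 44.0000]
BᵀPA = [8.5000 12.1250; 49.0000 73.2500]
K = S⁻¹·BᵀPA = [0.9780 1.0110; 0.9692 1.5154]
A−BK = [0.5727 0.4637; -2.9604 -1.5198]
AᵀP(A−BK) = [5.1982 6.4009; 6.4009 8.7996]
P' = Q + AᵀP(A−BK) = [18.1982 8.4009; 8.4009 9.7996]
tr(P') = 27.9978


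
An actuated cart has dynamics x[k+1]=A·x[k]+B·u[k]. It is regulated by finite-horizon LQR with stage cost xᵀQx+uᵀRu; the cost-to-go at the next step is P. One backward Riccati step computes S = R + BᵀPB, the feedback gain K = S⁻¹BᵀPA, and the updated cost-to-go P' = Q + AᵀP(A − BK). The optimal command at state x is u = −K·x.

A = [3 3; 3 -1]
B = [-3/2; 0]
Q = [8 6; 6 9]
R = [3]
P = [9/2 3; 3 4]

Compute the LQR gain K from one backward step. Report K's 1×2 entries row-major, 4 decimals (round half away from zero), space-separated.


BᵀP = [-6.7500 -4.5000]
S = R + BᵀPB = [3] + [10.1250] = [13.1250]
BᵀPA = [-33.7500 -15.7500]
K = S⁻¹·BᵀPA = [-2.5714 -1.2000]
A−BK = [-0.8571 1.2000; 3.0000 -1.0000]
AᵀP(A−BK) = [43.7143 6.0000; 6.0000 7.6000]
P' = Q + AᵀP(A−BK) = [51.7143 12.0000; 12.0000 16.6000]
tr(P') = 68.3143

-2.5714 -1.2000


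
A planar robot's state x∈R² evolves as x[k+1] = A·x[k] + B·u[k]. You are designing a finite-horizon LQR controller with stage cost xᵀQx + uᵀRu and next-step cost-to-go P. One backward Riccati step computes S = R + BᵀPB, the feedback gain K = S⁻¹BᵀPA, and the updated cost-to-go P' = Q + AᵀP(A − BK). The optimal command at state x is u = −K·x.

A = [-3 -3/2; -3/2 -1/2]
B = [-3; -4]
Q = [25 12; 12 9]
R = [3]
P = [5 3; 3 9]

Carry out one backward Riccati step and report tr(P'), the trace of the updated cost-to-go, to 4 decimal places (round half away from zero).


BᵀP = [-27.0000 -45.0000]
S = R + BᵀPB = [3] + [261.0000] = [264.0000]
BᵀPA = [148.5000 63.0000]
K = S⁻¹·BᵀPA = [0.5625 0.2386]
A−BK = [-1.3125 -0.7841; 0.7500 0.4545]
AᵀP(A−BK) = [8.7188 5.0625; 5.0625 2.9659]
P' = Q + AᵀP(A−BK) = [33.7188 17.0625; 17.0625 11.9659]
tr(P') = 45.6847

45.6847


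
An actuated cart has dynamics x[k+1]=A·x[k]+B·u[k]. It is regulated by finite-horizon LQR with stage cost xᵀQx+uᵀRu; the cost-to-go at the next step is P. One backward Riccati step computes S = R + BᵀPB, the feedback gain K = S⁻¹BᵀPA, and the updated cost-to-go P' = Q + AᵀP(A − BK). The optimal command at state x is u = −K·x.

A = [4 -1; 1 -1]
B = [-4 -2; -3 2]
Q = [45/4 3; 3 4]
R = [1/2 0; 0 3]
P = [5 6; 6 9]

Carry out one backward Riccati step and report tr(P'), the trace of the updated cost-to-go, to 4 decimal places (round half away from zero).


16.1893

BᵀP = [-38.0000 -51.0000; 2.0000 6.0000]
S = R + BᵀPB = [1/2 0; 0 3] + [305.0000 -26.0000; -26.0000 8.0000] = [305.5000 -26.0000; -26.0000 11.0000]
BᵀPA = [-203.0000 89.0000; 14.0000 -8.0000]
K = S⁻¹·BᵀPA = [-0.6962 0.2872; -0.3729 -0.0484]
A−BK = [0.4694 0.0520; -0.3429 -0.0415]
AᵀP(A−BK) = [0.8879 -0.0196; -0.0196 0.0514]
P' = Q + AᵀP(A−BK) = [12.1379 2.9804; 2.9804 4.0514]
tr(P') = 16.1893


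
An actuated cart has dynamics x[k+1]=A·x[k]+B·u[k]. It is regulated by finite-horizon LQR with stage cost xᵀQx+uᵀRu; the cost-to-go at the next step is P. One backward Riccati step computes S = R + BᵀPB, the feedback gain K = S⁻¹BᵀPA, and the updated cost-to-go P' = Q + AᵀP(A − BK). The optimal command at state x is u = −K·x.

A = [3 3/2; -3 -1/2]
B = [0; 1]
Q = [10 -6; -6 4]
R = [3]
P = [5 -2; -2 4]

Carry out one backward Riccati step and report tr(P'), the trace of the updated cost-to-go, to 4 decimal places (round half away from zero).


BᵀP = [-2.0000 4.0000]
S = R + BᵀPB = [3] + [4.0000] = [7.0000]
BᵀPA = [-18.0000 -5.0000]
K = S⁻¹·BᵀPA = [-2.5714 -0.7143]
A−BK = [3.0000 1.5000; -0.4286 0.2143]
AᵀP(A−BK) = [70.7143 27.6429; 27.6429 11.6786]
P' = Q + AᵀP(A−BK) = [80.7143 21.6429; 21.6429 15.6786]
tr(P') = 96.3929

96.3929


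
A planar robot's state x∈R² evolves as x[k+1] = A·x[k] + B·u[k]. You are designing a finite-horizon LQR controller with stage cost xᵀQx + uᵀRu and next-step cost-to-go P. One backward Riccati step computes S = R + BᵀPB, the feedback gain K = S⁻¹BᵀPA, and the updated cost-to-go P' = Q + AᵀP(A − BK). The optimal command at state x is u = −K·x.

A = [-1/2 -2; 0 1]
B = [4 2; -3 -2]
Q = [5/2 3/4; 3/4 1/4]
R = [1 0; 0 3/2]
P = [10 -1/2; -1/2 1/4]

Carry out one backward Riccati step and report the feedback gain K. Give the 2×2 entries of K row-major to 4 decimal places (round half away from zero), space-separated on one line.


-0.1124 -0.4343 -0.0118 -0.1089

BᵀP = [41.5000 -2.7500; 21.0000 -1.5000]
S = R + BᵀPB = [1 0; 0 3/2] + [174.2500 88.5000; 88.5000 45.0000] = [175.2500 88.5000; 88.5000 46.5000]
BᵀPA = [-20.7500 -85.7500; -10.5000 -43.5000]
K = S⁻¹·BᵀPA = [-0.1124 -0.4343; -0.0118 -0.1089]
A−BK = [-0.0266 -0.0450; -0.3609 -0.5207]
AᵀP(A−BK) = [0.0429 0.0947; 0.0947 0.2710]
P' = Q + AᵀP(A−BK) = [2.5429 0.8447; 0.8447 0.5210]
tr(P') = 3.0639
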